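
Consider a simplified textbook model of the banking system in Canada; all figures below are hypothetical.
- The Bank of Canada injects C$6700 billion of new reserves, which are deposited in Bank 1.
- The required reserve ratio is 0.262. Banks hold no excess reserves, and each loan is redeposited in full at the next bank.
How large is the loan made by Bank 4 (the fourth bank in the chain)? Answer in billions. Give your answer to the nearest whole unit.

C$1987 billion

Each bank lends a fraction (1 − rr) = 0.7380 of the deposit it receives, so Bank 4 receives 6700·0.7380^3 and lends 6700·0.7380^4 ≈ 1987.4685 billion.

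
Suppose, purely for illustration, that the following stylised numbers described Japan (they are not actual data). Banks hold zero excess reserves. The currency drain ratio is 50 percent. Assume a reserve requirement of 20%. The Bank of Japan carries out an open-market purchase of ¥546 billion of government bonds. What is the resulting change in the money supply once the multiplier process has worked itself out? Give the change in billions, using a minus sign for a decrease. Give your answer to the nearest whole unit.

The money multiplier is m = (1 + c) / (rr + c) = (1 + 0.5) / (0.2 + 0.5) ≈ 2.1429.
The purchase adds 546 billion of base, so ΔM = m × ΔMB = 2.1429 × (+546) = 1170.0234 billion.

¥1170 billion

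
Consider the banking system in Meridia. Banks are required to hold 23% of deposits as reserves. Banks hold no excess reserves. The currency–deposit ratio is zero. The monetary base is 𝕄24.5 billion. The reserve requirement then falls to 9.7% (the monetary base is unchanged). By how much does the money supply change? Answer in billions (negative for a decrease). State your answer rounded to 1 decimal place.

𝕄146.1 billion

Initially m₁ = 1 / (0.23) ≈ 4.3478, so M₁ = 4.3478 × 24.5 = 106.5211 billion.
After the change m₂ = 1 / (0.097) ≈ 10.3093, so M₂ = 10.3093 × 24.5 ≈ 252.5779 billion.
ΔM = M₂ − M₁ = 252.5779 − 106.5211 = 146.0568 billion.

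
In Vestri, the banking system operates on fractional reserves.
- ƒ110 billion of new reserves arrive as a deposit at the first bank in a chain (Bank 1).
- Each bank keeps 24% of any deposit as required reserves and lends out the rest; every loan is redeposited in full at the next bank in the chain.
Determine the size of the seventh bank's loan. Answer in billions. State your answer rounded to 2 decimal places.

ƒ16.11 billion

Each bank lends a fraction (1 − rr) = 0.7600 of the deposit it receives, so Bank 7 receives 110·0.7600^6 and lends 110·0.7600^7 ≈ 16.1097 billion.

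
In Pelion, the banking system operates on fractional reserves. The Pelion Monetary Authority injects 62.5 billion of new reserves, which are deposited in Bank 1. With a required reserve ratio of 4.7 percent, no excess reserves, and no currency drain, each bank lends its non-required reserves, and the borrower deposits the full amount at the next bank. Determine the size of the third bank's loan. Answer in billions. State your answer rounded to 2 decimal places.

Each bank lends a fraction (1 − rr) = 0.9530 of the deposit it receives, so Bank 3 receives 62.5·0.9530^2 and lends 62.5·0.9530^3 ≈ 54.0952 billion.

54.10 billion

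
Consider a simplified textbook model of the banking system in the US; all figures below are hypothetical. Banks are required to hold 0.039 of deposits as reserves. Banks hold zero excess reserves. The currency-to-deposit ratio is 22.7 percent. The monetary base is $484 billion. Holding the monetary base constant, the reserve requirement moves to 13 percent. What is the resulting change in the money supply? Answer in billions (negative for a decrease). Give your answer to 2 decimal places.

-569.09 billion

Initially m₁ = (1 + 0.227) / (0.039 + 0.227) ≈ 4.612782, so M₁ = 4.612782 × 484 ≈ 2232.5865 billion.
After the change m₂ = (1 + 0.227) / (0.13 + 0.227) ≈ 3.436975, so M₂ = 3.436975 × 484 = 1663.4959 billion.
ΔM = M₂ − M₁ = 1663.4959 − 2232.5865 = -569.0906 billion.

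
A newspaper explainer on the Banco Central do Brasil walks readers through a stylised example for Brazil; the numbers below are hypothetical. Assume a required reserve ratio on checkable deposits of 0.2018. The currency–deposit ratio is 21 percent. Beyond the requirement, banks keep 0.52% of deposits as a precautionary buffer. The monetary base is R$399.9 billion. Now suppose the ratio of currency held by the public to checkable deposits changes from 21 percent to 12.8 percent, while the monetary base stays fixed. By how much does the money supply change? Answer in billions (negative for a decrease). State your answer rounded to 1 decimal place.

R$186.1 billion

Initially m₁ = (1 + 0.21) / (0.2018 + 0.0052 + 0.21) ≈ 2.90168, so M₁ = 2.90168 × 399.9 ≈ 1160.3818 billion.
After the change m₂ = (1 + 0.128) / (0.2018 + 0.0052 + 0.128) ≈ 3.36716, so M₂ = 3.36716 × 399.9 ≈ 1346.5273 billion.
ΔM = M₂ − M₁ = 1346.5273 − 1160.3818 = 186.1455 billion.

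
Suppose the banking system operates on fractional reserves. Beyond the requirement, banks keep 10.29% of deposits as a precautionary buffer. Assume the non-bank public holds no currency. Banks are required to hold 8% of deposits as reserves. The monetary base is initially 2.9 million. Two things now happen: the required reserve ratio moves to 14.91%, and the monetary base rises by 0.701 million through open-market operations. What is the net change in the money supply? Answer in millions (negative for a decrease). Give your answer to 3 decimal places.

Before: m₁ = 1 / (0.08 + 0.1029) ≈ 5.46747, MB₁ = 2.9, so M₁ = 5.46747 × 2.9 ≈ 15.8557 million.
After: m₂ = 1 / (0.1491 + 0.1029) ≈ 3.96825, MB₂ = 2.9 + 0.701 = 3.601, so M₂ = 3.96825 × 3.601 ≈ 14.2897 million.
ΔM = M₂ − M₁ = 14.2897 − 15.8557 = -1.566 million.

-1.566 million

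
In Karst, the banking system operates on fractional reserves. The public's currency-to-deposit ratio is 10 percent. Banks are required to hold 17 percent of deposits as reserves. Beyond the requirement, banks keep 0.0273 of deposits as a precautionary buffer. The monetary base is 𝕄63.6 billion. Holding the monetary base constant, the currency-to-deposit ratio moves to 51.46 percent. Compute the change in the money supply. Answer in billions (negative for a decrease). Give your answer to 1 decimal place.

Initially m₁ = (1 + 0.1) / (0.17 + 0.0273 + 0.1) ≈ 3.7, so M₁ = 3.7 × 63.6 = 235.32 billion.
After the change m₂ = (1 + 0.5146) / (0.17 + 0.0273 + 0.5146) ≈ 2.1275, so M₂ = 2.1275 × 63.6 = 135.309 billion.
ΔM = M₂ − M₁ = 135.309 − 235.32 = -100.011 billion.

-100.0 billion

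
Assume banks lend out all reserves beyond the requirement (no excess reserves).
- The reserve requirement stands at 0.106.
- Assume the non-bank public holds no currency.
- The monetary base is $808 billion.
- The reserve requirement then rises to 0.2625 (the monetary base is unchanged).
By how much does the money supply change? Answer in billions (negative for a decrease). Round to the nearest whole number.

-4545 billion

Initially m₁ = 1 / (0.106) ≈ 9.4340, so M₁ = 9.4340 × 808 = 7622.672 billion.
After the change m₂ = 1 / (0.2625) ≈ 3.8095, so M₂ = 3.8095 × 808 = 3078.076 billion.
ΔM = M₂ − M₁ = 3078.076 − 7622.672 = -4544.596 billion.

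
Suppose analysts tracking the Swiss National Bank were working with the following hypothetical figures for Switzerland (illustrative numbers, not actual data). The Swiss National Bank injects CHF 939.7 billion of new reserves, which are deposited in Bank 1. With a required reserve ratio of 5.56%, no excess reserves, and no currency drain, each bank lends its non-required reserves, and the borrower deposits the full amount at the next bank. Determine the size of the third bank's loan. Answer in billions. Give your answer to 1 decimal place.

Each bank lends a fraction (1 − rr) = 0.9444 of the deposit it receives, so Bank 3 receives 939.7·0.9444^2 and lends 939.7·0.9444^3 ≈ 791.5114 billion.

CHF 791.5 billion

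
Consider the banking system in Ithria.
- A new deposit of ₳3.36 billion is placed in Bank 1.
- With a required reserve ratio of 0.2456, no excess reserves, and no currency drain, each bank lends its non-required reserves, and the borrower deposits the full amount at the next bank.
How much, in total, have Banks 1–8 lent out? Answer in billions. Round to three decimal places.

₳9.238 billion

Bank i lends (1 − rr)^i of the original deposit: Bank 1 lends 3.36·0.7544 ≈ 2.5348, Bank 2 lends 3.36·0.7544² ≈ 1.9122, and so on.
Summing a geometric series: total = 3.36·[0.7544·(1 − 0.7544^8) / (1 − 0.7544)] ≈ 9.2380 billion.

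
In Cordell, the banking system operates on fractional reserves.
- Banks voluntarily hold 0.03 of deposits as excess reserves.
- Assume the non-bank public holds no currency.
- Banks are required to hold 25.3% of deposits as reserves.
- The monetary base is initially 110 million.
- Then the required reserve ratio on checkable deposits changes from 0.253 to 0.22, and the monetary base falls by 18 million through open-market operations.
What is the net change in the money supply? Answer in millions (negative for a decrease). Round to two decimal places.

Before: m₁ = 1 / (0.253 + 0.03) ≈ 3.533569, MB₁ = 110, so M₁ = 3.533569 × 110 ≈ 388.6926 million.
After: m₂ = 1 / (0.22 + 0.03) = 4, MB₂ = 110 − 18 = 92, so M₂ = 4 × 92 = 368 million.
ΔM = M₂ − M₁ = 368 − 388.6926 = -20.6926 million.

-20.69 million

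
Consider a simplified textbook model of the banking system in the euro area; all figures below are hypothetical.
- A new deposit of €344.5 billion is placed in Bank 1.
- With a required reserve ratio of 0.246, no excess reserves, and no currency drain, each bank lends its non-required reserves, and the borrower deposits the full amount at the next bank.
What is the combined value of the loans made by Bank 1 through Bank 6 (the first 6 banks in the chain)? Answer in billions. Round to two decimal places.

€861.88 billion

Bank i lends (1 − rr)^i of the original deposit: Bank 1 lends 344.5·0.7540 = 259.7530, Bank 2 lends 344.5·0.7540² ≈ 195.8538, and so on.
Summing a geometric series: total = 344.5·[0.7540·(1 − 0.7540^6) / (1 − 0.7540)] ≈ 861.8834 billion.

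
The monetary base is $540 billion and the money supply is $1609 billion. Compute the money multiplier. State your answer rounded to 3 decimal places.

2.980

The money multiplier is m = M / MB = 1609 / 540 ≈ 2.97963.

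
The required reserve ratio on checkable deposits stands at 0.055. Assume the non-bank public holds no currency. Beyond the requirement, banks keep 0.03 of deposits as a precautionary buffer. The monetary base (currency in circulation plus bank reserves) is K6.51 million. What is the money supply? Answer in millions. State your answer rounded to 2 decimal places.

K76.59 million

The money multiplier is m = 1 / (rr + e) = 1 / (0.055 + 0.03) ≈ 11.7647.
So M = m × MB = 11.7647 × 6.51 ≈ 76.5882 million.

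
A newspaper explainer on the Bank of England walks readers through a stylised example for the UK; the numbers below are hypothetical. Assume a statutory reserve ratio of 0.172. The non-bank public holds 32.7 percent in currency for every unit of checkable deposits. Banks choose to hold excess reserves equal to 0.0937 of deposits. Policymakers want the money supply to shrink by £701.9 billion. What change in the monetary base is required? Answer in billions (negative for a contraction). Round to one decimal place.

The money multiplier is m = (1 + c) / (rr + e + c) = (1 + 0.327) / (0.172 + 0.0937 + 0.327) ≈ 2.23891.
ΔMB = ΔM / m = (−701.9) / 2.23891 ≈ -313.5008 billion.

-313.5 billion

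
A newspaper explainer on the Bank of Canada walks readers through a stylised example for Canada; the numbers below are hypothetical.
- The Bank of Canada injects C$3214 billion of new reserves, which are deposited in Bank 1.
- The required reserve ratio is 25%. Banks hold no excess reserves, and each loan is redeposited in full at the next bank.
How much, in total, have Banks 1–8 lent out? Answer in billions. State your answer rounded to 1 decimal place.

C$8676.7 billion

Bank i lends (1 − rr)^i of the original deposit: Bank 1 lends 3214·0.7500 = 2410.5000, Bank 2 lends 3214·0.7500² = 1807.8750, and so on.
Summing a geometric series: total = 3214·[0.7500·(1 − 0.7500^8) / (1 − 0.7500)] ≈ 8676.7113 billion.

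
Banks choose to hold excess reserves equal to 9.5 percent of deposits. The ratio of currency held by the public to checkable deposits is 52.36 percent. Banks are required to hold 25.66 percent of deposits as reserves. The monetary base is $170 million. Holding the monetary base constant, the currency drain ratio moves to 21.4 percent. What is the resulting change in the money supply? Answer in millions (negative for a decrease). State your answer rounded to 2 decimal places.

$68.94 million

Initially m₁ = (1 + 0.5236) / (0.2566 + 0.095 + 0.5236) ≈ 1.740859, so M₁ = 1.740859 × 170 ≈ 295.946 million.
After the change m₂ = (1 + 0.214) / (0.2566 + 0.095 + 0.214) ≈ 2.146393, so M₂ = 2.146393 × 170 ≈ 364.8868 million.
ΔM = M₂ − M₁ = 364.8868 − 295.946 = 68.9408 million.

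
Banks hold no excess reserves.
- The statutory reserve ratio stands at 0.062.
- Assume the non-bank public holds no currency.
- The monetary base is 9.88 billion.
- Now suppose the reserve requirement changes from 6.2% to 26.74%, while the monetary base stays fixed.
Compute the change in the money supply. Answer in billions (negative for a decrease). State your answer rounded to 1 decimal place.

-122.4 billion

Initially m₁ = 1 / (0.062) ≈ 16.1290, so M₁ = 16.1290 × 9.88 ≈ 159.3545 billion.
After the change m₂ = 1 / (0.2674) ≈ 3.7397, so M₂ = 3.7397 × 9.88 ≈ 36.9482 billion.
ΔM = M₂ − M₁ = 36.9482 − 159.3545 = -122.4063 billion.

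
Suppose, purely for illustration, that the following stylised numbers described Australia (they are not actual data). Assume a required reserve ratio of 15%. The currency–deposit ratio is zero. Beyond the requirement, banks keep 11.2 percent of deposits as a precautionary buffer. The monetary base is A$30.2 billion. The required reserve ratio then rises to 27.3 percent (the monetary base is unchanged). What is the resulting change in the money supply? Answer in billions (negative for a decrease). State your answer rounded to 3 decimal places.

Initially m₁ = 1 / (0.15 + 0.112) ≈ 3.816794, so M₁ = 3.816794 × 30.2 ≈ 115.2672 billion.
After the change m₂ = 1 / (0.273 + 0.112) ≈ 2.597403, so M₂ = 2.597403 × 30.2 ≈ 78.4416 billion.
ΔM = M₂ − M₁ = 78.4416 − 115.2672 = -36.8256 billion.

-36.826 billion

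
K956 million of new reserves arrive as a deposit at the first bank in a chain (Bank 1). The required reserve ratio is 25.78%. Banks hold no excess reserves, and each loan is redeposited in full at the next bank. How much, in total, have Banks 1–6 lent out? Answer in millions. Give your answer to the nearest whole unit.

Bank i lends (1 − rr)^i of the original deposit: Bank 1 lends 956·0.7422 = 709.5432, Bank 2 lends 956·0.7422² ≈ 526.6230, and so on.
Summing a geometric series: total = 956·[0.7422·(1 − 0.7422^6) / (1 − 0.7422)] ≈ 2292.2334 million.

K2292 million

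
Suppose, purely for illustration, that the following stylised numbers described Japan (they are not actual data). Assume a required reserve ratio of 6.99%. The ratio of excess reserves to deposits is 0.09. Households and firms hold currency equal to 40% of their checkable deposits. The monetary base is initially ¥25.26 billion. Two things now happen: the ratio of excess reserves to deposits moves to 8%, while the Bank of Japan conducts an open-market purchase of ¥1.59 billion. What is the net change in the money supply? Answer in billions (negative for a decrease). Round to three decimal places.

Before: m₁ = (1 + 0.4) / (0.0699 + 0.09 + 0.4) ≈ 2.500447, MB₁ = 25.26, so M₁ = 2.500447 × 25.26 ≈ 63.1613 billion.
After: m₂ = (1 + 0.4) / (0.0699 + 0.08 + 0.4) ≈ 2.545917, MB₂ = 25.26 + 1.59 = 26.85, so M₂ = 2.545917 × 26.85 ≈ 68.3579 billion.
ΔM = M₂ − M₁ = 68.3579 − 63.1613 = 5.1966 billion.

¥5.197 billion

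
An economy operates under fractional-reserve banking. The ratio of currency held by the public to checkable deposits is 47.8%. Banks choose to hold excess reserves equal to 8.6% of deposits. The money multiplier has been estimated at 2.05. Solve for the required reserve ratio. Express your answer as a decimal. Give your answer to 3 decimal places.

0.157

Using m = 2.05. Since m = (1 + c)/(c + rr + e), the denominator satisfies c + rr + e = (1 + c)/m = (1 + 0.478) / 2.05 ≈ 0.720976.
With c = 0.478 and e = 0.086, the required reserve ratio is 0.720976 − 0.478 − 0.086 = 0.156976.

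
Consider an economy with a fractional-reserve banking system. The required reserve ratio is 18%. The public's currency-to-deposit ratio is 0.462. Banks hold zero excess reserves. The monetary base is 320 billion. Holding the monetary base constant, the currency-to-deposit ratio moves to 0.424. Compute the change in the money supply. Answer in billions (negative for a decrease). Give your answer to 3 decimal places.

25.714 billion

Initially m₁ = (1 + 0.462) / (0.18 + 0.462) ≈ 2.2772586, so M₁ = 2.2772586 × 320 ≈ 728.7228 billion.
After the change m₂ = (1 + 0.424) / (0.18 + 0.424) ≈ 2.3576159, so M₂ = 2.3576159 × 320 ≈ 754.4371 billion.
ΔM = M₂ − M₁ = 754.4371 − 728.7228 = 25.7143 billion.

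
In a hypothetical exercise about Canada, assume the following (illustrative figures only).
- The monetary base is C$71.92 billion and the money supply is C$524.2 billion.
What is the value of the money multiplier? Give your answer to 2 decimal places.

7.29

The money multiplier is m = M / MB = 524.2 / 71.92 ≈ 7.28865.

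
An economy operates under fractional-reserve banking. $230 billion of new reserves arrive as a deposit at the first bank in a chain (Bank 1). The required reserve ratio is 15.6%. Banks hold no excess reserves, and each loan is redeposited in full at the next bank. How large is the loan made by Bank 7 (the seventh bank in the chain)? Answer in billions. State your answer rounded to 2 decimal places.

$70.17 billion

Each bank lends a fraction (1 − rr) = 0.8440 of the deposit it receives, so Bank 7 receives 230·0.8440^6 and lends 230·0.8440^7 ≈ 70.1657 billion.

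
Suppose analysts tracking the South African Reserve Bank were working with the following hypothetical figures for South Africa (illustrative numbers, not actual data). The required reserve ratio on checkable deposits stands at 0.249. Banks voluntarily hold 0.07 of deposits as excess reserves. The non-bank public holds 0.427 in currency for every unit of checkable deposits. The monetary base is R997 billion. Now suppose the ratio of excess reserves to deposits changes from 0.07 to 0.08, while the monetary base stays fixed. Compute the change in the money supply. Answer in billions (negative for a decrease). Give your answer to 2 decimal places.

Initially m₁ = (1 + 0.427) / (0.249 + 0.07 + 0.427) ≈ 1.912869, so M₁ = 1.912869 × 997 ≈ 1907.1304 billion.
After the change m₂ = (1 + 0.427) / (0.249 + 0.08 + 0.427) ≈ 1.887566, so M₂ = 1.887566 × 997 ≈ 1881.9033 billion.
ΔM = M₂ − M₁ = 1881.9033 − 1907.1304 = -25.2271 billion.

-25.23 billion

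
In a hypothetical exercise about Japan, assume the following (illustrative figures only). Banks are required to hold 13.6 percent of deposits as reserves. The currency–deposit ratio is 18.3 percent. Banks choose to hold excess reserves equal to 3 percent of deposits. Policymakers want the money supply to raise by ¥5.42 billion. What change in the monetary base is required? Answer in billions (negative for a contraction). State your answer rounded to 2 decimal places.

¥1.60 billion

The money multiplier is m = (1 + c) / (rr + e + c) = (1 + 0.183) / (0.136 + 0.03 + 0.183) ≈ 3.3897.
ΔMB = ΔM / m = (+5.42) / 3.3897 ≈ 1.599 billion.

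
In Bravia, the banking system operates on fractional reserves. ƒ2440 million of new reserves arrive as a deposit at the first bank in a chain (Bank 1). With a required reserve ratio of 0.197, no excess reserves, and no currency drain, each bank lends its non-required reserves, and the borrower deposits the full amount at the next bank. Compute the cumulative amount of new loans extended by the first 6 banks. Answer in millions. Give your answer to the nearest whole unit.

Bank i lends (1 − rr)^i of the original deposit: Bank 1 lends 2440·0.8030 = 1959.3200, Bank 2 lends 2440·0.8030² ≈ 1573.3340, and so on.
Summing a geometric series: total = 2440·[0.8030·(1 − 0.8030^6) / (1 − 0.8030)] ≈ 7279.3431 million.

ƒ7279 million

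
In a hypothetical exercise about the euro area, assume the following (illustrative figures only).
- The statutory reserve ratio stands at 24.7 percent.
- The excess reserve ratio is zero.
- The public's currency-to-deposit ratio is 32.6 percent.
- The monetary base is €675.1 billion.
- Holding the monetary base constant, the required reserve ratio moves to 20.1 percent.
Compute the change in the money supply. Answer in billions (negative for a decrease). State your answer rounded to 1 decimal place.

€136.4 billion

Initially m₁ = (1 + 0.326) / (0.247 + 0.326) ≈ 2.31414, so M₁ = 2.31414 × 675.1 ≈ 1562.2759 billion.
After the change m₂ = (1 + 0.326) / (0.201 + 0.326) ≈ 2.51613, so M₂ = 2.51613 × 675.1 ≈ 1698.6394 billion.
ΔM = M₂ − M₁ = 1698.6394 − 1562.2759 = 136.3635 billion.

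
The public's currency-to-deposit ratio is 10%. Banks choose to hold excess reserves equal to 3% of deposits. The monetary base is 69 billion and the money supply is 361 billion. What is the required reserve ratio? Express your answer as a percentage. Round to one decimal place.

8.0%

Using m = M/MB = 361/69 ≈ 5.231884. Since m = (1 + c)/(c + rr + e), the denominator satisfies c + rr + e = (1 + c)/m = (1 + 0.1) / 5.231884 ≈ 0.210249.
With c = 0.1 and e = 0.03, the required reserve ratio is 0.210249 − 0.1 − 0.03 = 0.080249.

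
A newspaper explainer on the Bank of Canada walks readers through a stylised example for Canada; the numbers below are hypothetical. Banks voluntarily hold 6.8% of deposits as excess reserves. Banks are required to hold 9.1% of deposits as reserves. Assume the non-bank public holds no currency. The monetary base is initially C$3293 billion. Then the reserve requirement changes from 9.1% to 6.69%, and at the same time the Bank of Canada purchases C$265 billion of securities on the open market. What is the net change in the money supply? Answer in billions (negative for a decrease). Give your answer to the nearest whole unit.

Before: m₁ = 1 / (0.091 + 0.068) ≈ 6.28931, MB₁ = 3293, so M₁ = 6.28931 × 3293 ≈ 20710.6978 billion.
After: m₂ = 1 / (0.0669 + 0.068) ≈ 7.41290, MB₂ = 3293 + 265 = 3558, so M₂ = 7.41290 × 3558 = 26375.0982 billion.
ΔM = M₂ − M₁ = 26375.0982 − 20710.6978 = 5664.4004 billion.

C$5664 billion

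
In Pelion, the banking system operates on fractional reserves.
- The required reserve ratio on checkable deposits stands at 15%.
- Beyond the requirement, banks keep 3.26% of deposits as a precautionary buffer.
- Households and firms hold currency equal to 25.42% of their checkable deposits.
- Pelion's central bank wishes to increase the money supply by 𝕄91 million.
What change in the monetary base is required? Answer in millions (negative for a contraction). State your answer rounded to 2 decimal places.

The money multiplier is m = (1 + c) / (rr + e + c) = (1 + 0.2542) / (0.15 + 0.0326 + 0.2542) ≈ 2.87134.
ΔMB = ΔM / m = (+91) / 2.87134 ≈ 31.6925 million.

𝕄31.69 million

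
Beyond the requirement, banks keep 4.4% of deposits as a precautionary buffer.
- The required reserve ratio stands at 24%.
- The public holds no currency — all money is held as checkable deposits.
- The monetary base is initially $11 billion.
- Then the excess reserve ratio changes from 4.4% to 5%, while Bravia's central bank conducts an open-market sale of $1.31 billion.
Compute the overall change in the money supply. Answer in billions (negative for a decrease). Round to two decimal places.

-5.32 billion

Before: m₁ = 1 / (0.24 + 0.044) ≈ 3.52113, MB₁ = 11, so M₁ = 3.52113 × 11 ≈ 38.7324 billion.
After: m₂ = 1 / (0.24 + 0.05) ≈ 3.44828, MB₂ = 11 − 1.31 = 9.69, so M₂ = 3.44828 × 9.69 ≈ 33.4138 billion.
ΔM = M₂ − M₁ = 33.4138 − 38.7324 = -5.3186 billion.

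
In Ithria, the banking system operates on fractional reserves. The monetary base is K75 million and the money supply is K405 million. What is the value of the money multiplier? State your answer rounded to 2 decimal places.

5.40

The money multiplier is m = M / MB = 405 / 75 = 5.40000.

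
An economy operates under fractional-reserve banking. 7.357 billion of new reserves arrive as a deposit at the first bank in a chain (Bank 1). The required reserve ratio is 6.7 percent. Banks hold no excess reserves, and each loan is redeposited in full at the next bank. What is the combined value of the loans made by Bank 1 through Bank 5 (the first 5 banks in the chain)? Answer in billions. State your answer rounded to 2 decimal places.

30.02 billion

Bank i lends (1 − rr)^i of the original deposit: Bank 1 lends 7.357·0.9330 ≈ 6.8641, Bank 2 lends 7.357·0.9330² ≈ 6.4042, and so on.
Summing a geometric series: total = 7.357·[0.9330·(1 − 0.9330^5) / (1 − 0.9330)] ≈ 30.0194 billion.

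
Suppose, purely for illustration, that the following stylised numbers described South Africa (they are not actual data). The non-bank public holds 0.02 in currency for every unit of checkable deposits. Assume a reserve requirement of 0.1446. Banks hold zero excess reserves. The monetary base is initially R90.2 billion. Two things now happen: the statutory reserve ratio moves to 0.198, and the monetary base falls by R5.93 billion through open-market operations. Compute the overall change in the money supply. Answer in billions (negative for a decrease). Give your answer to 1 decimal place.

Before: m₁ = (1 + 0.02) / (0.1446 + 0.02) ≈ 6.1968, MB₁ = 90.2, so M₁ = 6.1968 × 90.2 ≈ 558.9514 billion.
After: m₂ = (1 + 0.02) / (0.198 + 0.02) ≈ 4.6789, MB₂ = 90.2 − 5.93 = 84.27, so M₂ = 4.6789 × 84.27 ≈ 394.2909 billion.
ΔM = M₂ − M₁ = 394.2909 − 558.9514 = -164.6605 billion.

-164.7 billion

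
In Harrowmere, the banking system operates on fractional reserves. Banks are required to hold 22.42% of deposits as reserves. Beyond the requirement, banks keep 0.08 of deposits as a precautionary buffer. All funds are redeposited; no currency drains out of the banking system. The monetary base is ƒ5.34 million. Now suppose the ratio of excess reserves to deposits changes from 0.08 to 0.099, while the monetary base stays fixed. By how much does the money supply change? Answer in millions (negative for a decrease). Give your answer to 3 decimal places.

-1.032 million

Initially m₁ = 1 / (0.2242 + 0.08) ≈ 3.28731, so M₁ = 3.28731 × 5.34 ≈ 17.5542 million.
After the change m₂ = 1 / (0.2242 + 0.099) ≈ 3.09406, so M₂ = 3.09406 × 5.34 ≈ 16.5223 million.
ΔM = M₂ − M₁ = 16.5223 − 17.5542 = -1.0319 million.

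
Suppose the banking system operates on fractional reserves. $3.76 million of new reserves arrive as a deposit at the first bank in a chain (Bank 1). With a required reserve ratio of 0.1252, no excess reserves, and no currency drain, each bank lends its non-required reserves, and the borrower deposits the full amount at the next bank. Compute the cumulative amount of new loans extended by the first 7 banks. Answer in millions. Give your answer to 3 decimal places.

Bank i lends (1 − rr)^i of the original deposit: Bank 1 lends 3.76·0.8748 ≈ 3.2892, Bank 2 lends 3.76·0.8748² ≈ 2.8774, and so on.
Summing a geometric series: total = 3.76·[0.8748·(1 − 0.8748^7) / (1 − 0.8748)] ≈ 15.9716 million.

$15.972 million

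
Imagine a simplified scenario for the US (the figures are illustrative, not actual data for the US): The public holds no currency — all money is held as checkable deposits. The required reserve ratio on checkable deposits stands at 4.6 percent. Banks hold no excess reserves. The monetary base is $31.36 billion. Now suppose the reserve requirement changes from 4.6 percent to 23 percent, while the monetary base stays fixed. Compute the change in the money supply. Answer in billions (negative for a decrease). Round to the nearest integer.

Initially m₁ = 1 / (0.046) ≈ 21.7391, so M₁ = 21.7391 × 31.36 ≈ 681.7382 billion.
After the change m₂ = 1 / (0.23) ≈ 4.3478, so M₂ = 4.3478 × 31.36 ≈ 136.347 billion.
ΔM = M₂ − M₁ = 136.347 − 681.7382 = -545.3912 billion.

-545 billion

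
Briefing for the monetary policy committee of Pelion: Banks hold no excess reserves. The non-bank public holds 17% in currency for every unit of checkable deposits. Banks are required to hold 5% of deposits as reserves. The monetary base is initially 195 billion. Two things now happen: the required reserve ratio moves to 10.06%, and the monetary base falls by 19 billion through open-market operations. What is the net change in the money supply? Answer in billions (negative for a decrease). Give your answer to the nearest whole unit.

-276 billion

Before: m₁ = (1 + 0.17) / (0.05 + 0.17) ≈ 5.3182, MB₁ = 195, so M₁ = 5.3182 × 195 = 1037.049 billion.
After: m₂ = (1 + 0.17) / (0.1006 + 0.17) ≈ 4.3237, MB₂ = 195 − 19 = 176, so M₂ = 4.3237 × 176 = 760.9712 billion.
ΔM = M₂ − M₁ = 760.9712 − 1037.049 = -276.0778 billion.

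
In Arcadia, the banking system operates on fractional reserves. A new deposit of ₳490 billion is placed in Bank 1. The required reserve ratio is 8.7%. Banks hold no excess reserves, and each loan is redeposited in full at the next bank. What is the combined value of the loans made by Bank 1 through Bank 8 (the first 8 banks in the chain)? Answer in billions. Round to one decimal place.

Bank i lends (1 − rr)^i of the original deposit: Bank 1 lends 490·0.9130 = 447.3700, Bank 2 lends 490·0.9130² ≈ 408.4488, and so on.
Summing a geometric series: total = 490·[0.9130·(1 − 0.9130^8) / (1 − 0.9130)] ≈ 2659.5435 billion.

₳2659.5 billion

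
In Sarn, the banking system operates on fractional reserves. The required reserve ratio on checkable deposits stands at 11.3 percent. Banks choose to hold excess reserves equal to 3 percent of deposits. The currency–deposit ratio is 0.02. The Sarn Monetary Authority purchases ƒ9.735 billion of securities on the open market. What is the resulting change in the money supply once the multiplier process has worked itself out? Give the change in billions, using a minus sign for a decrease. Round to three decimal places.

ƒ60.918 billion

The money multiplier is m = (1 + c) / (rr + e + c) = (1 + 0.02) / (0.113 + 0.03 + 0.02) ≈ 6.25767.
The purchase adds 9.735 billion of base, so ΔM = m × ΔMB = 6.25767 × (+9.735) ≈ 60.9184 billion.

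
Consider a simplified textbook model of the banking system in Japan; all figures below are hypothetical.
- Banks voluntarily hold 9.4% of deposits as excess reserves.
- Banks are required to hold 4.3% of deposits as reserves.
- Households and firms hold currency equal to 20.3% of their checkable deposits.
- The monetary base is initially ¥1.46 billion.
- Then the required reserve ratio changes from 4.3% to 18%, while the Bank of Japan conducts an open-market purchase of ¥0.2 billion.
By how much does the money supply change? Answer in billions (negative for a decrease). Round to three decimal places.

Before: m₁ = (1 + 0.203) / (0.043 + 0.094 + 0.203) ≈ 3.53824, MB₁ = 1.46, so M₁ = 3.53824 × 1.46 ≈ 5.1658 billion.
After: m₂ = (1 + 0.203) / (0.18 + 0.094 + 0.203) ≈ 2.52201, MB₂ = 1.46 + 0.2 = 1.66, so M₂ = 2.52201 × 1.66 ≈ 4.1865 billion.
ΔM = M₂ − M₁ = 4.1865 − 5.1658 = -0.9793 billion.

-0.979 billion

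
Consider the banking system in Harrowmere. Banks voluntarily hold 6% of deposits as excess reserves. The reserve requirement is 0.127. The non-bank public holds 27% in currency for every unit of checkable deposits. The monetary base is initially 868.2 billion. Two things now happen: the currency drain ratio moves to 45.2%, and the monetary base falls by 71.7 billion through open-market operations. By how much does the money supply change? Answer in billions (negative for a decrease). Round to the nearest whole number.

Before: m₁ = (1 + 0.27) / (0.127 + 0.06 + 0.27) ≈ 2.7790, MB₁ = 868.2, so M₁ = 2.7790 × 868.2 = 2412.7278 billion.
After: m₂ = (1 + 0.452) / (0.127 + 0.06 + 0.452) ≈ 2.2723, MB₂ = 868.2 − 71.7 = 796.5, so M₂ = 2.2723 × 796.5 ≈ 1809.887 billion.
ΔM = M₂ − M₁ = 1809.887 − 2412.7278 = -602.8408 billion.

-603 billion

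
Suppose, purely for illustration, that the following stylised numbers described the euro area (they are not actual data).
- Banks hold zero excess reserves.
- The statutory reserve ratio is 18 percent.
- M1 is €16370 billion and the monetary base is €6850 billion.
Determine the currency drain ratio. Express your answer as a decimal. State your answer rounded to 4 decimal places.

0.4100

Using m = M/MB = 16370/6850 ≈ 2.389781. From m = (1 + c)/(c + rr + e), rearranging gives 1 + c = m·(c + rr + e), so c·(1 − m) = m·(rr + e) − 1.
Hence c = [m·(rr + e) − 1]/(1 − m) = [2.389781 × (0.18 + 0) − 1] / (1 − 2.389781) ≈ 0.410021.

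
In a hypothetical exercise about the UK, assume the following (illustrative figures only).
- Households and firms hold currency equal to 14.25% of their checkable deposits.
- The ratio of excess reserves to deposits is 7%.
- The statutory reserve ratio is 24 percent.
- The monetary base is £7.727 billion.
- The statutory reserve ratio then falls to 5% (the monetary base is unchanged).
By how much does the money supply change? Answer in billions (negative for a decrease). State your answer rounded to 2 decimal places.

£14.12 billion

Initially m₁ = (1 + 0.1425) / (0.24 + 0.07 + 0.1425) ≈ 2.5249, so M₁ = 2.5249 × 7.727 ≈ 19.5099 billion.
After the change m₂ = (1 + 0.1425) / (0.05 + 0.07 + 0.1425) ≈ 4.3524, so M₂ = 4.3524 × 7.727 ≈ 33.631 billion.
ΔM = M₂ − M₁ = 33.631 − 19.5099 = 14.1211 billion.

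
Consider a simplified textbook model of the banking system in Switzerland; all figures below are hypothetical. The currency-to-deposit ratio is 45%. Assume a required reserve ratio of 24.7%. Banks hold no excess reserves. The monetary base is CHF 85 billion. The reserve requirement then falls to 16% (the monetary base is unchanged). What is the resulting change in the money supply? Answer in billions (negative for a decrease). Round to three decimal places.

Initially m₁ = (1 + 0.45) / (0.247 + 0.45) ≈ 2.080344, so M₁ = 2.080344 × 85 ≈ 176.8292 billion.
After the change m₂ = (1 + 0.45) / (0.16 + 0.45) ≈ 2.377049, so M₂ = 2.377049 × 85 ≈ 202.0492 billion.
ΔM = M₂ − M₁ = 202.0492 − 176.8292 = 25.22 billion.

CHF 25.220 billion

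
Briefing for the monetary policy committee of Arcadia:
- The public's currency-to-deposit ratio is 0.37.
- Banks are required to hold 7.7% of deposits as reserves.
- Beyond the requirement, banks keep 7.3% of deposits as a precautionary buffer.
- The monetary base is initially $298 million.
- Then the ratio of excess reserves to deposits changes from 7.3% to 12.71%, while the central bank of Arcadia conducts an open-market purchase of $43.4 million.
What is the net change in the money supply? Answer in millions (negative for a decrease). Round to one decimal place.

Before: m₁ = (1 + 0.37) / (0.077 + 0.073 + 0.37) ≈ 2.63462, MB₁ = 298, so M₁ = 2.63462 × 298 ≈ 785.1168 million.
After: m₂ = (1 + 0.37) / (0.077 + 0.1271 + 0.37) ≈ 2.38634, MB₂ = 298 + 43.4 = 341.4, so M₂ = 2.38634 × 341.4 ≈ 814.6965 million.
ΔM = M₂ − M₁ = 814.6965 − 785.1168 = 29.5797 million.

$29.6 million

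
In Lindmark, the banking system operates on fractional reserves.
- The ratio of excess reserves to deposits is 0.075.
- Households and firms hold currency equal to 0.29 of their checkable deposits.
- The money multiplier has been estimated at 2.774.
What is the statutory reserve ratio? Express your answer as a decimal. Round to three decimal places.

Using m = 2.774. Since m = (1 + c)/(c + rr + e), the denominator satisfies c + rr + e = (1 + c)/m = (1 + 0.29) / 2.774 ≈ 0.465032.
With c = 0.29 and e = 0.075, the statutory reserve ratio is 0.465032 − 0.29 − 0.075 = 0.100032.

0.100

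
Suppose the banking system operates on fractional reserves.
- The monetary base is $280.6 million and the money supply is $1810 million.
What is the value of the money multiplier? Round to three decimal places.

The money multiplier is m = M / MB = 1810 / 280.6 ≈ 6.45046.

6.450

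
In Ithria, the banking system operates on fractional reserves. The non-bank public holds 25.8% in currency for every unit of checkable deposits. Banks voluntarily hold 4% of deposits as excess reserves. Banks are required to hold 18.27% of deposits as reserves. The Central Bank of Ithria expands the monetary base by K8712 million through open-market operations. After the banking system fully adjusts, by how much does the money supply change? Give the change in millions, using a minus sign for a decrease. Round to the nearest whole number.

K22799 million

The money multiplier is m = (1 + c) / (rr + e + c) = (1 + 0.258) / (0.1827 + 0.04 + 0.258) ≈ 2.61702.
The purchase adds 8712 million of base, so ΔM = m × ΔMB = 2.61702 × (+8712) ≈ 22799.4782 million.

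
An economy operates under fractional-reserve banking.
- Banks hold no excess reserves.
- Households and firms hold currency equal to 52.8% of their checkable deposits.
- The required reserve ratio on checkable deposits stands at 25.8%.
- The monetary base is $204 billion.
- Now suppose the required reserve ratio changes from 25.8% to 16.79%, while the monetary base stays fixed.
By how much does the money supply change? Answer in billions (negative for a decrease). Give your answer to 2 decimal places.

Initially m₁ = (1 + 0.528) / (0.258 + 0.528) ≈ 1.944020, so M₁ = 1.944020 × 204 ≈ 396.5801 billion.
After the change m₂ = (1 + 0.528) / (0.1679 + 0.528) ≈ 2.195718, so M₂ = 2.195718 × 204 ≈ 447.9265 billion.
ΔM = M₂ − M₁ = 447.9265 − 396.5801 = 51.3464 billion.

$51.35 billion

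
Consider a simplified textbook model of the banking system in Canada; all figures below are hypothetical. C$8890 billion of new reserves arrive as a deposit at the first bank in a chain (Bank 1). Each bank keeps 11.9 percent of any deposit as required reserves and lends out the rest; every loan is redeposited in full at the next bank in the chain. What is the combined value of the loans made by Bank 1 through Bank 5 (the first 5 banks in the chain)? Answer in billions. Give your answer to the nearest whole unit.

Bank i lends (1 − rr)^i of the original deposit: Bank 1 lends 8890·0.8810 = 7832.0900, Bank 2 lends 8890·0.8810² ≈ 6900.0713, and so on.
Summing a geometric series: total = 8890·[0.8810·(1 − 0.8810^5) / (1 − 0.8810)] ≈ 30884.9442 billion.

C$30885 billion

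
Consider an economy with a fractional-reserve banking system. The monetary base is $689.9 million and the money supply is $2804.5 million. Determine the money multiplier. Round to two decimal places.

The money multiplier is m = M / MB = 2804.5 / 689.9 ≈ 4.06508.

4.07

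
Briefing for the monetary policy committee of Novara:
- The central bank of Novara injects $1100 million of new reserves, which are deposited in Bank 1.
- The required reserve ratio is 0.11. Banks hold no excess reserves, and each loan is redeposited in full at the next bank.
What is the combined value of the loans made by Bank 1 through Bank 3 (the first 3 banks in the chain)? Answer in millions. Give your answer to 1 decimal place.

$2625.8 million

Bank i lends (1 − rr)^i of the original deposit: Bank 1 lends 1100·0.8900 = 979.0000, Bank 2 lends 1100·0.8900² = 871.3100, and so on.
Summing a geometric series: total = 1100·[0.8900·(1 − 0.8900^3) / (1 − 0.8900)] = 2625.7759 million.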